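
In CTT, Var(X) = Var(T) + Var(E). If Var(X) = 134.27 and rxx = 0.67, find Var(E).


var_true = rxx * var_obs = 0.67 * 134.27 = 89.9609
var_error = var_obs - var_true
var_error = 134.27 - 89.9609
var_error = 44.3091

44.3091


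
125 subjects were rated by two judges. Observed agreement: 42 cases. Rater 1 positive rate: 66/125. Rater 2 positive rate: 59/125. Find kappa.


P_o = 42/125 = 0.336
P_e = (66*59 + 59*66) / 15625 = 0.498432
kappa = (P_o - P_e) / (1 - P_e)
kappa = (0.336 - 0.498432) / (1 - 0.498432)
kappa = -0.3238

-0.3238


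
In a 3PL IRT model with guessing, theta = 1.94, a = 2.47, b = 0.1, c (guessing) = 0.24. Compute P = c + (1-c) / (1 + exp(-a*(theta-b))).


logit = 2.47*(1.94 - 0.1) = 4.5448
P* = 1/(1 + exp(-4.5448)) = 0.9895
P = 0.24 + (1 - 0.24) * 0.9895
P = 0.992

0.992


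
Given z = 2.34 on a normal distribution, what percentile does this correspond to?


CDF(z) = 0.5 * (1 + erf(z/sqrt(2)))
erf(1.6546) = 0.9807
CDF = 0.9904
Percentile rank = 0.9904 * 100 = 99.04

99.04


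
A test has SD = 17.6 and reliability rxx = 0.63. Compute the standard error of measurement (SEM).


SEM = SD * sqrt(1 - rxx)
SEM = 17.6 * sqrt(1 - 0.63)
SEM = 17.6 * sqrt(0.37) = 17.6 * 0.608276
SEM = 10.7057

10.7057


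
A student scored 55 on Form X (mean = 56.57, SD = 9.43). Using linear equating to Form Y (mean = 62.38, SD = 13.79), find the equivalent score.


slope = SD_Y / SD_X = 13.79 / 9.43 ~ 1.4624
intercept = mean_Y - slope * mean_X = 62.38 - (13.79 / 9.43) * 56.57 ~ -20.3454
Y = slope * X + intercept. To avoid rounding drift from the rounded slope/intercept, evaluate the equivalent form Y = mean_Y + SD_Y * (X - mean_X) / SD_X at full precision:
Y = 62.38 + 13.79 * (55 - 56.57) / 9.43
Y = 62.38 - 13.79 * 1.57 / 9.43
Y = 62.38 - 21.6503 / 9.43
Y = 62.38 - 2.2959
Y = 60.0841

60.0841


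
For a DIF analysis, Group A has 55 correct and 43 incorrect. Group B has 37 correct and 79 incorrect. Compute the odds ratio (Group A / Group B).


Odds_A = 55/43 = 1.2791
Odds_B = 37/79 = 0.4684
OR = Odds_A / Odds_B = 1.2791 / 0.4684
Exactly, OR = (55 * 79) / (43 * 37) = 4345 / 1591
OR = 2.731

2.731


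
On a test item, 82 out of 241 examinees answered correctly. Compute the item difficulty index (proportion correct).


Item difficulty p = number correct / total examinees
p = 82 / 241
p = 0.3402

0.3402


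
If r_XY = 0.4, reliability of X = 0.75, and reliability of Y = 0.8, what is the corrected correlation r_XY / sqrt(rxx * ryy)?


r_corrected = rxy / sqrt(rxx * ryy)
= 0.4 / sqrt(0.75 * 0.8)
= 0.4 / sqrt(0.6)
= 0.4 / 0.774597
r_corrected = 0.5164

0.5164


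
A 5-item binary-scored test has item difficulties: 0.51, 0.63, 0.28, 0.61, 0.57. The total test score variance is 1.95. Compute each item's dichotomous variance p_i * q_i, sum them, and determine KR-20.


For each item, compute p_i * q_i:
  Item 1: 0.51 * 0.49 = 0.2499
  Item 2: 0.63 * 0.37 = 0.2331
  Item 3: 0.28 * 0.72 = 0.2016
  Item 4: 0.61 * 0.39 = 0.2379
  Item 5: 0.57 * 0.43 = 0.2451
Sum(p_i * q_i) = 0.2499 + 0.2331 + 0.2016 + 0.2379 + 0.2451 = 1.1676
KR-20 = (k/(k-1)) * (1 - Sum(p_i*q_i) / Var_total)
= (5/4) * (1 - 1.1676/1.95)
= 1.25 * 0.4012
KR-20 = 0.5015

0.5015


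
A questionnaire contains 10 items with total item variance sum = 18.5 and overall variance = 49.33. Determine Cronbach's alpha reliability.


alpha = (k/(k-1)) * (1 - sum(si^2)/s_total^2)
= (10/9) * (1 - 18.5/49.33)
alpha = 0.6944

0.6944


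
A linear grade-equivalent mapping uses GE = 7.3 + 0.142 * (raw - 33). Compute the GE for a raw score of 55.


raw - median = 55 - 33 = 22
slope * diff = 0.142 * 22 = 3.124
GE = 7.3 + 3.124
GE = 10.424

10.424


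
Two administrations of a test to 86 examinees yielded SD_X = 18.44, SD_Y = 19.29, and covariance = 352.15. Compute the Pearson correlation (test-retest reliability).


r = cov(X,Y) / (SD_X * SD_Y)
r = 352.15 / (18.44 * 19.29)
r = 352.15 / 355.7076
r = 0.99

0.99


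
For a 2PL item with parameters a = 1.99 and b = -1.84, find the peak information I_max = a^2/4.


For 2PL, max info at theta = b = -1.84
I_max = a^2 / 4 = 1.99^2 / 4
= 3.9601 / 4
I_max = 0.99

0.99


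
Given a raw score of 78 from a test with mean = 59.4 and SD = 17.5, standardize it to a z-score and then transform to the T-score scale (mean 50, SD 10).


z = (X - mean) / SD = (78 - 59.4) / 17.5
z = 18.6 / 17.5
z = 1.0629
T-score = T = 50 + 10z
Carry z at full precision (z = 18.6 / 17.5) into the conversion:
T-score = 50 + 10 * (18.6 / 17.5) = 50 + 186 / 17.5
T-score = 50 + 10.6286
T-score = 60.6286

60.6286


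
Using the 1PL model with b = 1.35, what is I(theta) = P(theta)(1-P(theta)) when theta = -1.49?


P = 1/(1+exp(-(-1.49-1.35))) = 0.0552
I = P*(1-P) = 0.0552 * 0.9448
I = 0.0522

0.0522


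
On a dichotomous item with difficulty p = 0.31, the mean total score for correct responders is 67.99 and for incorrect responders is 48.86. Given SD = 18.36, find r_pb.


q = 1 - p = 0.69
rpb = ((M1 - M0) / SD) * sqrt(p * q)
rpb = ((67.99 - 48.86) / 18.36) * sqrt(0.31 * 0.69)
rpb = 0.4819

0.4819


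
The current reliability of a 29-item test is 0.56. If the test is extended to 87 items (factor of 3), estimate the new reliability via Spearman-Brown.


r_new = (n * rxx) / (1 + (n-1) * rxx)
r_new = (3 * 0.56) / (1 + 2 * 0.56)
r_new = 1.68 / 2.12
r_new = 0.7925

0.7925


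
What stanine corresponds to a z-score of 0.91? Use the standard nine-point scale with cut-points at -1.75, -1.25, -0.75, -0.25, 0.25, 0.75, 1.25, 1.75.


Stanine boundaries: [-1.75, -1.25, -0.75, -0.25, 0.25, 0.75, 1.25, 1.75]
z = 0.91
Check each boundary:
  z >= -1.75 -> could be stanine 2
  z >= -1.25 -> could be stanine 3
  z >= -0.75 -> could be stanine 4
  z >= -0.25 -> could be stanine 5
  z >= 0.25 -> could be stanine 6
  z >= 0.75 -> could be stanine 7
  z < 1.25
  z < 1.75
Highest qualifying boundary gives stanine = 7

7


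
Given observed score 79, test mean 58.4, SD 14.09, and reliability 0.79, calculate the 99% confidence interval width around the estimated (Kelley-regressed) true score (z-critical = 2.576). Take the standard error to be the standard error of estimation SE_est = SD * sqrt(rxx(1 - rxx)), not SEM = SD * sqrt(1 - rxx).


True score estimate = 0.79*79 + 0.21*58.4 = 74.674
SE_est = SD * sqrt(rxx * (1 - rxx)) = 14.09 * sqrt(0.79 * 0.21) = 14.09 * sqrt(0.1659) = 5.738973
CI = T_est +/- z * SE_est, so width = 2 * z * SE_est = 2 * 2.576 * 5.738973
Width = 29.5672

29.5672


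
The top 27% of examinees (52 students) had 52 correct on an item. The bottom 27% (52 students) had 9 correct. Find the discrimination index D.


p_upper = 52/52 = 1.0
p_lower = 9/52 = 0.1731
D = 1.0 - 0.1731 = 0.8269

0.8269


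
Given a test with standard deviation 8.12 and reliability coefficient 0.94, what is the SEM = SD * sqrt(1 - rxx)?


SEM = SD * sqrt(1 - rxx)
SEM = 8.12 * sqrt(1 - 0.94)
SEM = 8.12 * sqrt(0.06) = 8.12 * 0.244949
SEM = 1.989

1.989


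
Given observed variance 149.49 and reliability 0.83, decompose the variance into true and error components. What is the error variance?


var_true = rxx * var_obs = 0.83 * 149.49 = 124.0767
var_error = var_obs - var_true
var_error = 149.49 - 124.0767
var_error = 25.4133

25.4133


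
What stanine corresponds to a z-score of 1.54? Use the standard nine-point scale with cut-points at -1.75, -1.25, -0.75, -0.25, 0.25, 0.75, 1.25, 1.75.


Stanine boundaries: [-1.75, -1.25, -0.75, -0.25, 0.25, 0.75, 1.25, 1.75]
z = 1.54
Check each boundary:
  z >= -1.75 -> could be stanine 2
  z >= -1.25 -> could be stanine 3
  z >= -0.75 -> could be stanine 4
  z >= -0.25 -> could be stanine 5
  z >= 0.25 -> could be stanine 6
  z >= 0.75 -> could be stanine 7
  z >= 1.25 -> could be stanine 8
  z < 1.75
Highest qualifying boundary gives stanine = 8

8


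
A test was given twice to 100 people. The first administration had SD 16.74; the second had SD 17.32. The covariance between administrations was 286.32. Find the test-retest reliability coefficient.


r = cov(X,Y) / (SD_X * SD_Y)
r = 286.32 / (16.74 * 17.32)
r = 286.32 / 289.9368
r = 0.9875

0.9875


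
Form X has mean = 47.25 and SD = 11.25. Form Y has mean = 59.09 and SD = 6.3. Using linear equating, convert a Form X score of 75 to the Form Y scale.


slope = SD_Y / SD_X = 6.3 / 11.25 ~ 0.56
intercept = mean_Y - slope * mean_X = 59.09 - (6.3 / 11.25) * 47.25 ~ 32.63
Y = slope * X + intercept. To avoid rounding drift from the rounded slope/intercept, evaluate the equivalent form Y = mean_Y + SD_Y * (X - mean_X) / SD_X at full precision:
Y = 59.09 + 6.3 * (75 - 47.25) / 11.25
Y = 59.09 + 6.3 * 27.75 / 11.25
Y = 59.09 + 174.825 / 11.25
Y = 59.09 + 15.54
Y = 74.63

74.63


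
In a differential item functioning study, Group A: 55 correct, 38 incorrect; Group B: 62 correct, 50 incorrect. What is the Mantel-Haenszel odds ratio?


Odds_A = 55/38 = 1.4474
Odds_B = 62/50 = 1.24
OR = Odds_A / Odds_B = 1.4474 / 1.24
Exactly, OR = (55 * 50) / (38 * 62) = 2750 / 2356
OR = 1.1672

1.1672


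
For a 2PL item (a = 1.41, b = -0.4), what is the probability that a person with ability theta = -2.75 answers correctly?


a*(theta - b) = 1.41 * (-2.75 - -0.4) = -3.3135
exp(--3.3135) = 27.4811
P = 1 / (1 + 27.4811)
P = 0.0351

0.0351


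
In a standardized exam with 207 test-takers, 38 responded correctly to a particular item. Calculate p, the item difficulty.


Item difficulty p = number correct / total examinees
p = 38 / 207
p = 0.1836

0.1836


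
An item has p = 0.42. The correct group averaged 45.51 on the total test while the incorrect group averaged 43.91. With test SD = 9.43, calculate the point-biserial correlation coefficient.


q = 1 - p = 0.58
rpb = ((M1 - M0) / SD) * sqrt(p * q)
rpb = ((45.51 - 43.91) / 9.43) * sqrt(0.42 * 0.58)
rpb = 0.0837

0.0837


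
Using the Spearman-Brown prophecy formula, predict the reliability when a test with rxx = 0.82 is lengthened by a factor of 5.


r_new = (n * rxx) / (1 + (n-1) * rxx)
r_new = (5 * 0.82) / (1 + 4 * 0.82)
r_new = 4.1 / 4.28
r_new = 0.9579

0.9579


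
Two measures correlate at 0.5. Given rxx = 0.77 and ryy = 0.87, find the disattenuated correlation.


r_corrected = rxy / sqrt(rxx * ryy)
= 0.5 / sqrt(0.77 * 0.87)
= 0.5 / sqrt(0.6699)
= 0.5 / 0.818474
r_corrected = 0.6109

0.6109


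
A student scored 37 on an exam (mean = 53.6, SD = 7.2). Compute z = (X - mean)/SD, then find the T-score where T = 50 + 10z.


z = (X - mean) / SD = (37 - 53.6) / 7.2
z = -16.6 / 7.2
z = -2.3056
T-score = T = 50 + 10z
Carry z at full precision (z = -16.6 / 7.2) into the conversion:
T-score = 50 + 10 * (-16.6 / 7.2) = 50 + -166 / 7.2
T-score = 50 + -23.0556
T-score = 26.9444

26.9444


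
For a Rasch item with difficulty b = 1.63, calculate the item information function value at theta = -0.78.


P = 1/(1+exp(-(-0.78-1.63))) = 0.0824
I = P*(1-P) = 0.0824 * 0.9176
I = 0.0756

0.0756


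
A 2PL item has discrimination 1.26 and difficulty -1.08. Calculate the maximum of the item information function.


For 2PL, max info at theta = b = -1.08
I_max = a^2 / 4 = 1.26^2 / 4
= 1.5876 / 4
I_max = 0.3969

0.3969


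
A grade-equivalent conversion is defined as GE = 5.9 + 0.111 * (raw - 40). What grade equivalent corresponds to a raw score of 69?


raw - median = 69 - 40 = 29
slope * diff = 0.111 * 29 = 3.219
GE = 5.9 + 3.219
GE = 9.119

9.119


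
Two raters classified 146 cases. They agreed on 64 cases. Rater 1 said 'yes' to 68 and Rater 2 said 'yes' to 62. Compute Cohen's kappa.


P_o = 64/146 = 0.438356
P_e = (68*62 + 78*84) / 21316 = 0.50516
kappa = (P_o - P_e) / (1 - P_e)
kappa = (0.438356 - 0.50516) / (1 - 0.50516)
kappa = -0.135

-0.135


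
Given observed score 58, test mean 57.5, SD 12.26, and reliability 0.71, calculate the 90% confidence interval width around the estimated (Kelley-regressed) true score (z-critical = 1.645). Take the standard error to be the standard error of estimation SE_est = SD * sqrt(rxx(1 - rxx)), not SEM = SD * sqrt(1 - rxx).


True score estimate = 0.71*58 + 0.29*57.5 = 57.855
SE_est = SD * sqrt(rxx * (1 - rxx)) = 12.26 * sqrt(0.71 * 0.29) = 12.26 * sqrt(0.2059) = 5.563123
CI = T_est +/- z * SE_est, so width = 2 * z * SE_est = 2 * 1.645 * 5.563123
Width = 18.3027

18.3027


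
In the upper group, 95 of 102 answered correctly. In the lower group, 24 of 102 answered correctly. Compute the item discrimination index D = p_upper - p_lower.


p_upper = 95/102 = 0.9314
p_lower = 24/102 = 0.2353
D = 0.9314 - 0.2353 = 0.6961

0.6961


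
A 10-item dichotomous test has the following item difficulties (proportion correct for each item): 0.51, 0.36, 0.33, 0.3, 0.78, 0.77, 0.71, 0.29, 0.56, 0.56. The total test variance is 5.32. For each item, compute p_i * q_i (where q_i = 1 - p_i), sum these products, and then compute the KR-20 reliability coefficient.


For each item, compute p_i * q_i:
  Item 1: 0.51 * 0.49 = 0.2499
  Item 2: 0.36 * 0.64 = 0.2304
  Item 3: 0.33 * 0.67 = 0.2211
  Item 4: 0.3 * 0.7 = 0.21
  Item 5: 0.78 * 0.22 = 0.1716
  Item 6: 0.77 * 0.23 = 0.1771
  Item 7: 0.71 * 0.29 = 0.2059
  Item 8: 0.29 * 0.71 = 0.2059
  Item 9: 0.56 * 0.44 = 0.2464
  Item 10: 0.56 * 0.44 = 0.2464
Sum(p_i * q_i) = 0.2499 + 0.2304 + 0.2211 + 0.21 + 0.1716 + 0.1771 + 0.2059 + 0.2059 + 0.2464 + 0.2464 = 2.1647
KR-20 = (k/(k-1)) * (1 - Sum(p_i*q_i) / Var_total)
= (10/9) * (1 - 2.1647/5.32)
= 1.1111 * 0.5931
KR-20 = 0.659

0.659


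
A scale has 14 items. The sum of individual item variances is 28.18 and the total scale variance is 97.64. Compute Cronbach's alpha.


alpha = (k/(k-1)) * (1 - sum(si^2)/s_total^2)
= (14/13) * (1 - 28.18/97.64)
alpha = 0.7661

0.7661


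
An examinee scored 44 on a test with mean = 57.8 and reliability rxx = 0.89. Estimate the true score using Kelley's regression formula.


T_est = rxx * X + (1 - rxx) * mean
T_est = 0.89 * 44 + 0.11 * 57.8
T_est = 39.16 + 6.358
T_est = 45.518

45.518


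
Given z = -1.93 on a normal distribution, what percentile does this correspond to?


CDF(z) = 0.5 * (1 + erf(z/sqrt(2)))
erf(-1.3647) = -0.9464
CDF = 0.0268
Percentile rank = 0.0268 * 100 = 2.68

2.68


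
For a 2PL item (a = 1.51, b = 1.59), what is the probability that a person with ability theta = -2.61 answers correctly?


a*(theta - b) = 1.51 * (-2.61 - 1.59) = -6.342
exp(--6.342) = 567.931
P = 1 / (1 + 567.931)
P = 0.0018

0.0018


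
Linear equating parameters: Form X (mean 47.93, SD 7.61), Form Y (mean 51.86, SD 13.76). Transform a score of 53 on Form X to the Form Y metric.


slope = SD_Y / SD_X = 13.76 / 7.61 ~ 1.8081
intercept = mean_Y - slope * mean_X = 51.86 - (13.76 / 7.61) * 47.93 ~ -34.8045
Y = slope * X + intercept. To avoid rounding drift from the rounded slope/intercept, evaluate the equivalent form Y = mean_Y + SD_Y * (X - mean_X) / SD_X at full precision:
Y = 51.86 + 13.76 * (53 - 47.93) / 7.61
Y = 51.86 + 13.76 * 5.07 / 7.61
Y = 51.86 + 69.7632 / 7.61
Y = 51.86 + 9.1673
Y = 61.0273

61.0273


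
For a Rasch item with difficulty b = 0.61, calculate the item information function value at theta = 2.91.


P = 1/(1+exp(-(2.91-0.61))) = 0.9089
I = P*(1-P) = 0.9089 * 0.0911
I = 0.0828

0.0828


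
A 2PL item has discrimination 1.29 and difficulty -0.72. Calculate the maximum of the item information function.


For 2PL, max info at theta = b = -0.72
I_max = a^2 / 4 = 1.29^2 / 4
= 1.6641 / 4
I_max = 0.416

0.416


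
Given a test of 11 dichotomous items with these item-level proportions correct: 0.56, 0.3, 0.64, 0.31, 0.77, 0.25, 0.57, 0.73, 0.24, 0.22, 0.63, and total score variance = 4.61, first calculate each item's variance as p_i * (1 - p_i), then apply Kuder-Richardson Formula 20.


For each item, compute p_i * q_i:
  Item 1: 0.56 * 0.44 = 0.2464
  Item 2: 0.3 * 0.7 = 0.21
  Item 3: 0.64 * 0.36 = 0.2304
  Item 4: 0.31 * 0.69 = 0.2139
  Item 5: 0.77 * 0.23 = 0.1771
  Item 6: 0.25 * 0.75 = 0.1875
  Item 7: 0.57 * 0.43 = 0.2451
  Item 8: 0.73 * 0.27 = 0.1971
  Item 9: 0.24 * 0.76 = 0.1824
  Item 10: 0.22 * 0.78 = 0.1716
  Item 11: 0.63 * 0.37 = 0.2331
Sum(p_i * q_i) = 0.2464 + 0.21 + 0.2304 + 0.2139 + 0.1771 + 0.1875 + 0.2451 + 0.1971 + 0.1824 + 0.1716 + 0.2331 = 2.2946
KR-20 = (k/(k-1)) * (1 - Sum(p_i*q_i) / Var_total)
= (11/10) * (1 - 2.2946/4.61)
= 1.1 * 0.5023
KR-20 = 0.5525

0.5525


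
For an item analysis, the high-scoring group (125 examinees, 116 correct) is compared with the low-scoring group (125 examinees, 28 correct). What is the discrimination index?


p_upper = 116/125 = 0.928
p_lower = 28/125 = 0.224
D = 0.928 - 0.224 = 0.704

0.704


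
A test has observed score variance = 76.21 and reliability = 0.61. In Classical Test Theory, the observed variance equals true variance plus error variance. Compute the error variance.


var_true = rxx * var_obs = 0.61 * 76.21 = 46.4881
var_error = var_obs - var_true
var_error = 76.21 - 46.4881
var_error = 29.7219

29.7219


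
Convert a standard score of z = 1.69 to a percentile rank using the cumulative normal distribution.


CDF(z) = 0.5 * (1 + erf(z/sqrt(2)))
erf(1.195) = 0.909
CDF = 0.9545
Percentile rank = 0.9545 * 100 = 95.45

95.45


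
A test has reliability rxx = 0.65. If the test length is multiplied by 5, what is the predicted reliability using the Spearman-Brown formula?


r_new = (n * rxx) / (1 + (n-1) * rxx)
r_new = (5 * 0.65) / (1 + 4 * 0.65)
r_new = 3.25 / 3.6
r_new = 0.9028

0.9028


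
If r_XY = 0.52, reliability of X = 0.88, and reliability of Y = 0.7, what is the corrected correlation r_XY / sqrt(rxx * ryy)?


r_corrected = rxy / sqrt(rxx * ryy)
= 0.52 / sqrt(0.88 * 0.7)
= 0.52 / sqrt(0.616)
= 0.52 / 0.784857
r_corrected = 0.6625

0.6625


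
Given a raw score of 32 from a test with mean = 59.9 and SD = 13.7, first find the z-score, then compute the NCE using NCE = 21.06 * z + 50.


z = (X - mean) / SD = (32 - 59.9) / 13.7
z = -27.9 / 13.7
z = -2.0365
NCE = NCE = 21.06z + 50
Carry z at full precision (z = -27.9 / 13.7) into the conversion:
NCE = 21.06 * (-27.9 / 13.7) + 50 = -587.574 / 13.7 + 50
NCE = -42.8886 + 50
NCE = 7.1114

7.1114


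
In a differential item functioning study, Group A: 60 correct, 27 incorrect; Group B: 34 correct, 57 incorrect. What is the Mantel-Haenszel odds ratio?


Odds_A = 60/27 = 2.2222
Odds_B = 34/57 = 0.5965
OR = Odds_A / Odds_B = 2.2222 / 0.5965
Exactly, OR = (60 * 57) / (27 * 34) = 3420 / 918
OR = 3.7255

3.7255


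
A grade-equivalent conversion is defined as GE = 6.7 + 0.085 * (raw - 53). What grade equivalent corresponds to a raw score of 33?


raw - median = 33 - 53 = -20
slope * diff = 0.085 * -20 = -1.7
GE = 6.7 + -1.7
GE = 5.0

5.0


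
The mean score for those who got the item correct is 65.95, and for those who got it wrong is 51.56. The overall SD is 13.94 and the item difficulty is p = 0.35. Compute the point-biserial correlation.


q = 1 - p = 0.65
rpb = ((M1 - M0) / SD) * sqrt(p * q)
rpb = ((65.95 - 51.56) / 13.94) * sqrt(0.35 * 0.65)
rpb = 0.4924

0.4924


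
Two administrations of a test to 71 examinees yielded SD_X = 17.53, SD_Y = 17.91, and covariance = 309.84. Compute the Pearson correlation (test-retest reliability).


r = cov(X,Y) / (SD_X * SD_Y)
r = 309.84 / (17.53 * 17.91)
r = 309.84 / 313.9623
r = 0.9869

0.9869


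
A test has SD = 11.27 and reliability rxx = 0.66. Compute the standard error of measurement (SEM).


SEM = SD * sqrt(1 - rxx)
SEM = 11.27 * sqrt(1 - 0.66)
SEM = 11.27 * sqrt(0.34) = 11.27 * 0.583095
SEM = 6.5715

6.5715


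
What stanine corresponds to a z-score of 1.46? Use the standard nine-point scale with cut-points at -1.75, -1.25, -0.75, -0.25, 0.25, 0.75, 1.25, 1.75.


Stanine boundaries: [-1.75, -1.25, -0.75, -0.25, 0.25, 0.75, 1.25, 1.75]
z = 1.46
Check each boundary:
  z >= -1.75 -> could be stanine 2
  z >= -1.25 -> could be stanine 3
  z >= -0.75 -> could be stanine 4
  z >= -0.25 -> could be stanine 5
  z >= 0.25 -> could be stanine 6
  z >= 0.75 -> could be stanine 7
  z >= 1.25 -> could be stanine 8
  z < 1.75
Highest qualifying boundary gives stanine = 8

8


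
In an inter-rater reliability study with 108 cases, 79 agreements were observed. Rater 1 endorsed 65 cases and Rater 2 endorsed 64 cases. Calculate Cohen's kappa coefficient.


P_o = 79/108 = 0.731481
P_e = (65*64 + 43*44) / 11664 = 0.518861
kappa = (P_o - P_e) / (1 - P_e)
kappa = (0.731481 - 0.518861) / (1 - 0.518861)
kappa = 0.4419

0.4419


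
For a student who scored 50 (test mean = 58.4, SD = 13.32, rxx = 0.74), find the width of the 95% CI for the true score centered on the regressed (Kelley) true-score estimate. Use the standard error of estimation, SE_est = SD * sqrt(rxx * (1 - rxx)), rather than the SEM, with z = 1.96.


True score estimate = 0.74*50 + 0.26*58.4 = 52.184
SE_est = SD * sqrt(rxx * (1 - rxx)) = 13.32 * sqrt(0.74 * 0.26) = 13.32 * sqrt(0.1924) = 5.842608
CI = T_est +/- z * SE_est, so width = 2 * z * SE_est = 2 * 1.96 * 5.842608
Width = 22.903

22.903


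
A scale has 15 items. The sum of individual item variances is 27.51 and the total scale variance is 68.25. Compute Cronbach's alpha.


alpha = (k/(k-1)) * (1 - sum(si^2)/s_total^2)
= (15/14) * (1 - 27.51/68.25)
alpha = 0.6396

0.6396


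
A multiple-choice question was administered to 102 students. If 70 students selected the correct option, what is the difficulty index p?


Item difficulty p = number correct / total examinees
p = 70 / 102
p = 0.6863

0.6863


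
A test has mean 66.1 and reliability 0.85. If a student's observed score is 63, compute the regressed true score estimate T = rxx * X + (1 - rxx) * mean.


T_est = rxx * X + (1 - rxx) * mean
T_est = 0.85 * 63 + 0.15 * 66.1
T_est = 53.55 + 9.915
T_est = 63.465

63.465


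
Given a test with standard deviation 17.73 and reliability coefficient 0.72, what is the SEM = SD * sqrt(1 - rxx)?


SEM = SD * sqrt(1 - rxx)
SEM = 17.73 * sqrt(1 - 0.72)
SEM = 17.73 * sqrt(0.28) = 17.73 * 0.52915
SEM = 9.3818

9.3818


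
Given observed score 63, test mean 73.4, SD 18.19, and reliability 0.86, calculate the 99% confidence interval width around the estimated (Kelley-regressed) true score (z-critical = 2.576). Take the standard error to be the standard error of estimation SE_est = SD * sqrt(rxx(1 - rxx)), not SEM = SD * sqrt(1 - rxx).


True score estimate = 0.86*63 + 0.14*73.4 = 64.456
SE_est = SD * sqrt(rxx * (1 - rxx)) = 18.19 * sqrt(0.86 * 0.14) = 18.19 * sqrt(0.1204) = 6.311694
CI = T_est +/- z * SE_est, so width = 2 * z * SE_est = 2 * 2.576 * 6.311694
Width = 32.5178

32.5178


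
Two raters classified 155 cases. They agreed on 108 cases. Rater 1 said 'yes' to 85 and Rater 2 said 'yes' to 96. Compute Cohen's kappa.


P_o = 108/155 = 0.696774
P_e = (85*96 + 70*59) / 24025 = 0.51155
kappa = (P_o - P_e) / (1 - P_e)
kappa = (0.696774 - 0.51155) / (1 - 0.51155)
kappa = 0.3792

0.3792


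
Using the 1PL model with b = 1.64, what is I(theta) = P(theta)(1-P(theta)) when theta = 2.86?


P = 1/(1+exp(-(2.86-1.64))) = 0.7721
I = P*(1-P) = 0.7721 * 0.2279
I = 0.176

0.176


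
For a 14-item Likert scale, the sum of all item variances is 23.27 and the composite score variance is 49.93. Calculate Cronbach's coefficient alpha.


alpha = (k/(k-1)) * (1 - sum(si^2)/s_total^2)
= (14/13) * (1 - 23.27/49.93)
alpha = 0.575

0.575


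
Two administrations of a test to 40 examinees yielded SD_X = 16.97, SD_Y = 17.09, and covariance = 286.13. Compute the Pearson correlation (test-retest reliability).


r = cov(X,Y) / (SD_X * SD_Y)
r = 286.13 / (16.97 * 17.09)
r = 286.13 / 290.0173
r = 0.9866

0.9866


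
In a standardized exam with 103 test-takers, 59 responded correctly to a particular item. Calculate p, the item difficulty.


Item difficulty p = number correct / total examinees
p = 59 / 103
p = 0.5728

0.5728


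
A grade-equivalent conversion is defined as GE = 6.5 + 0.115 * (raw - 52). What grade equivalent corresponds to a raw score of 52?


raw - median = 52 - 52 = 0
slope * diff = 0.115 * 0 = 0.0
GE = 6.5 + 0.0
GE = 6.5

6.5


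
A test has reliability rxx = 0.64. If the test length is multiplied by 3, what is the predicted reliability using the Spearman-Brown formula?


r_new = (n * rxx) / (1 + (n-1) * rxx)
r_new = (3 * 0.64) / (1 + 2 * 0.64)
r_new = 1.92 / 2.28
r_new = 0.8421

0.8421


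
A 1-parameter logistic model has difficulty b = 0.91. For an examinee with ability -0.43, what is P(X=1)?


theta - b = -0.43 - 0.91 = -1.34
exp(-(theta - b)) = exp(1.34) = 3.819
P = 1 / (1 + 3.819)
P = 0.2075

0.2075


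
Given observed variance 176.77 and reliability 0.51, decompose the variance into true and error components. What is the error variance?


var_true = rxx * var_obs = 0.51 * 176.77 = 90.1527
var_error = var_obs - var_true
var_error = 176.77 - 90.1527
var_error = 86.6173

86.6173


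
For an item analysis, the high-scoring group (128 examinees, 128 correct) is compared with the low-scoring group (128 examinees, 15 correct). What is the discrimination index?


p_upper = 128/128 = 1.0
p_lower = 15/128 = 0.1172
D = 1.0 - 0.1172 = 0.8828

0.8828


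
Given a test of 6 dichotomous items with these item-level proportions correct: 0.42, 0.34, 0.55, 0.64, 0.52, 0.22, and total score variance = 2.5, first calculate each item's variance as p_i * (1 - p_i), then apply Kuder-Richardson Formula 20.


For each item, compute p_i * q_i:
  Item 1: 0.42 * 0.58 = 0.2436
  Item 2: 0.34 * 0.66 = 0.2244
  Item 3: 0.55 * 0.45 = 0.2475
  Item 4: 0.64 * 0.36 = 0.2304
  Item 5: 0.52 * 0.48 = 0.2496
  Item 6: 0.22 * 0.78 = 0.1716
Sum(p_i * q_i) = 0.2436 + 0.2244 + 0.2475 + 0.2304 + 0.2496 + 0.1716 = 1.3671
KR-20 = (k/(k-1)) * (1 - Sum(p_i*q_i) / Var_total)
= (6/5) * (1 - 1.3671/2.5)
= 1.2 * 0.4532
KR-20 = 0.5438

0.5438


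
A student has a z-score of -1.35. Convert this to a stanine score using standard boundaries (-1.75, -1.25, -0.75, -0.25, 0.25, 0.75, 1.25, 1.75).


Stanine boundaries: [-1.75, -1.25, -0.75, -0.25, 0.25, 0.75, 1.25, 1.75]
z = -1.35
Check each boundary:
  z >= -1.75 -> could be stanine 2
  z < -1.25
  z < -0.75
  z < -0.25
  z < 0.25
  z < 0.75
  z < 1.25
  z < 1.75
Highest qualifying boundary gives stanine = 2

2


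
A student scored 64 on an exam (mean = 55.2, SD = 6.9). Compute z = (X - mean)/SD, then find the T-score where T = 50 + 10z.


z = (X - mean) / SD = (64 - 55.2) / 6.9
z = 8.8 / 6.9
z = 1.2754
T-score = T = 50 + 10z
Carry z at full precision (z = 8.8 / 6.9) into the conversion:
T-score = 50 + 10 * (8.8 / 6.9) = 50 + 88 / 6.9
T-score = 50 + 12.7536
T-score = 62.7536

62.7536


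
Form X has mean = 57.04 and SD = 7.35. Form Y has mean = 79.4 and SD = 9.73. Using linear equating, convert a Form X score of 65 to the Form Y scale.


slope = SD_Y / SD_X = 9.73 / 7.35 ~ 1.3238
intercept = mean_Y - slope * mean_X = 79.4 - (9.73 / 7.35) * 57.04 ~ 3.8899
Y = slope * X + intercept. To avoid rounding drift from the rounded slope/intercept, evaluate the equivalent form Y = mean_Y + SD_Y * (X - mean_X) / SD_X at full precision:
Y = 79.4 + 9.73 * (65 - 57.04) / 7.35
Y = 79.4 + 9.73 * 7.96 / 7.35
Y = 79.4 + 77.4508 / 7.35
Y = 79.4 + 10.5375
Y = 89.9375

89.9375


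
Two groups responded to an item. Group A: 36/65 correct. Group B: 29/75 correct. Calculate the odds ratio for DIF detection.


Odds_A = 36/29 = 1.2414
Odds_B = 29/46 = 0.6304
OR = Odds_A / Odds_B = 1.2414 / 0.6304
Exactly, OR = (36 * 46) / (29 * 29) = 1656 / 841
OR = 1.9691

1.9691


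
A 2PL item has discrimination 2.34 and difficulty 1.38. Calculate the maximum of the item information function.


For 2PL, max info at theta = b = 1.38
I_max = a^2 / 4 = 2.34^2 / 4
= 5.4756 / 4
I_max = 1.3689

1.3689


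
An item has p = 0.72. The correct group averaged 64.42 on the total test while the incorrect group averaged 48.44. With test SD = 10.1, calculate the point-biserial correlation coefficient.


q = 1 - p = 0.28
rpb = ((M1 - M0) / SD) * sqrt(p * q)
rpb = ((64.42 - 48.44) / 10.1) * sqrt(0.72 * 0.28)
rpb = 0.7104

0.7104


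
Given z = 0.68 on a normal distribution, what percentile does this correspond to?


CDF(z) = 0.5 * (1 + erf(z/sqrt(2)))
erf(0.4808) = 0.5035
CDF = 0.7517
Percentile rank = 0.7517 * 100 = 75.17

75.17


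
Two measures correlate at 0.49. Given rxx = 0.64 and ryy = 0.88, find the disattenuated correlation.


r_corrected = rxy / sqrt(rxx * ryy)
= 0.49 / sqrt(0.64 * 0.88)
= 0.49 / sqrt(0.5632)
= 0.49 / 0.750467
r_corrected = 0.6529

0.6529


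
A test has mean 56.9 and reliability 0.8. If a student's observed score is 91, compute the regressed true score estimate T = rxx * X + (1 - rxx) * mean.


T_est = rxx * X + (1 - rxx) * mean
T_est = 0.8 * 91 + 0.2 * 56.9
T_est = 72.8 + 11.38
T_est = 84.18

84.18


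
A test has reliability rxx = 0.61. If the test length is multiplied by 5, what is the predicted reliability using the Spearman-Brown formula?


r_new = (n * rxx) / (1 + (n-1) * rxx)
r_new = (5 * 0.61) / (1 + 4 * 0.61)
r_new = 3.05 / 3.44
r_new = 0.8866

0.8866


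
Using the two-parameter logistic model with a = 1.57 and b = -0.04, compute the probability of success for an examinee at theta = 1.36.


a*(theta - b) = 1.57 * (1.36 - -0.04) = 2.198
exp(-2.198) = 0.111
P = 1 / (1 + 0.111)
P = 0.9001

0.9001


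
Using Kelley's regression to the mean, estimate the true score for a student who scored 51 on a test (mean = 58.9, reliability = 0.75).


T_est = rxx * X + (1 - rxx) * mean
T_est = 0.75 * 51 + 0.25 * 58.9
T_est = 38.25 + 14.725
T_est = 52.975

52.975


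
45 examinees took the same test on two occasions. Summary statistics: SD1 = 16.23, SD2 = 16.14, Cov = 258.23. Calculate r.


r = cov(X,Y) / (SD_X * SD_Y)
r = 258.23 / (16.23 * 16.14)
r = 258.23 / 261.9522
r = 0.9858

0.9858


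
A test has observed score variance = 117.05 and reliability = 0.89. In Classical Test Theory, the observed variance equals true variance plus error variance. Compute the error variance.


var_true = rxx * var_obs = 0.89 * 117.05 = 104.1745
var_error = var_obs - var_true
var_error = 117.05 - 104.1745
var_error = 12.8755

12.8755


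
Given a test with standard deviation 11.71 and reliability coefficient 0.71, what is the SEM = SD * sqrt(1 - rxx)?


SEM = SD * sqrt(1 - rxx)
SEM = 11.71 * sqrt(1 - 0.71)
SEM = 11.71 * sqrt(0.29) = 11.71 * 0.538516
SEM = 6.306

6.306


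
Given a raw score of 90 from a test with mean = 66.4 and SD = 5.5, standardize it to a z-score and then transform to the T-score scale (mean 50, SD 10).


z = (X - mean) / SD = (90 - 66.4) / 5.5
z = 23.6 / 5.5
z = 4.2909
T-score = T = 50 + 10z
Carry z at full precision (z = 23.6 / 5.5) into the conversion:
T-score = 50 + 10 * (23.6 / 5.5) = 50 + 236 / 5.5
T-score = 50 + 42.9091
T-score = 92.9091

92.9091


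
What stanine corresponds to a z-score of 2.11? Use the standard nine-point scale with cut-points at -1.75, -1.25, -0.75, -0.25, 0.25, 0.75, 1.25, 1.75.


Stanine boundaries: [-1.75, -1.25, -0.75, -0.25, 0.25, 0.75, 1.25, 1.75]
z = 2.11
Check each boundary:
  z >= -1.75 -> could be stanine 2
  z >= -1.25 -> could be stanine 3
  z >= -0.75 -> could be stanine 4
  z >= -0.25 -> could be stanine 5
  z >= 0.25 -> could be stanine 6
  z >= 0.75 -> could be stanine 7
  z >= 1.25 -> could be stanine 8
  z >= 1.75 -> could be stanine 9
Highest qualifying boundary gives stanine = 9

9


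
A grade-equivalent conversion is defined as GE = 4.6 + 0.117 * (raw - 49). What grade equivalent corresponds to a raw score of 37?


raw - median = 37 - 49 = -12
slope * diff = 0.117 * -12 = -1.404
GE = 4.6 + -1.404
GE = 3.196

3.196


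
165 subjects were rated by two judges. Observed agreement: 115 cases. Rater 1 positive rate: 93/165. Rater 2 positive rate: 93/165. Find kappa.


P_o = 115/165 = 0.69697
P_e = (93*93 + 72*72) / 27225 = 0.508099
kappa = (P_o - P_e) / (1 - P_e)
kappa = (0.69697 - 0.508099) / (1 - 0.508099)
kappa = 0.384

0.384


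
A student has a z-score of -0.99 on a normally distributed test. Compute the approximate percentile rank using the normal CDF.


CDF(z) = 0.5 * (1 + erf(z/sqrt(2)))
erf(-0.7) = -0.6778
CDF = 0.1611
Percentile rank = 0.1611 * 100 = 16.11

16.11


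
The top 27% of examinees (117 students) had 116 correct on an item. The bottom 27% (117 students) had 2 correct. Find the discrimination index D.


p_upper = 116/117 = 0.9915
p_lower = 2/117 = 0.0171
D = 0.9915 - 0.0171 = 0.9744

0.9744


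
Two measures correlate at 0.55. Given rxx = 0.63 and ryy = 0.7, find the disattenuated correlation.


r_corrected = rxy / sqrt(rxx * ryy)
= 0.55 / sqrt(0.63 * 0.7)
= 0.55 / sqrt(0.441)
= 0.55 / 0.664078
r_corrected = 0.8282

0.8282


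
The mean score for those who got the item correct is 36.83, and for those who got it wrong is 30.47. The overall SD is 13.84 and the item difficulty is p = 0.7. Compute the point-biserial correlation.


q = 1 - p = 0.3
rpb = ((M1 - M0) / SD) * sqrt(p * q)
rpb = ((36.83 - 30.47) / 13.84) * sqrt(0.7 * 0.3)
rpb = 0.2106

0.2106


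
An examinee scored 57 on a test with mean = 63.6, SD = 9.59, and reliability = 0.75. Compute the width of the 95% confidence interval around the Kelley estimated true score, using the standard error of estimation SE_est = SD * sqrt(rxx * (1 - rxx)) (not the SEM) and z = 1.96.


True score estimate = 0.75*57 + 0.25*63.6 = 58.65
SE_est = SD * sqrt(rxx * (1 - rxx)) = 9.59 * sqrt(0.75 * 0.25) = 9.59 * sqrt(0.1875) = 4.152592
CI = T_est +/- z * SE_est, so width = 2 * z * SE_est = 2 * 1.96 * 4.152592
Width = 16.2782

16.2782


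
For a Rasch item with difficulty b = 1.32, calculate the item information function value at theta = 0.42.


P = 1/(1+exp(-(0.42-1.32))) = 0.2891
I = P*(1-P) = 0.2891 * 0.7109
I = 0.2055

0.2055


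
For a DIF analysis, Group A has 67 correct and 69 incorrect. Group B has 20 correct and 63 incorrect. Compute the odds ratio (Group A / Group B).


Odds_A = 67/69 = 0.971
Odds_B = 20/63 = 0.3175
OR = Odds_A / Odds_B = 0.971 / 0.3175
Exactly, OR = (67 * 63) / (69 * 20) = 4221 / 1380
OR = 3.0587

3.0587


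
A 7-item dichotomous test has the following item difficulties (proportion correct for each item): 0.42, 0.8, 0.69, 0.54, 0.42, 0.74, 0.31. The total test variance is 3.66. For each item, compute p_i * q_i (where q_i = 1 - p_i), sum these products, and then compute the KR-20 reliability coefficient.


For each item, compute p_i * q_i:
  Item 1: 0.42 * 0.58 = 0.2436
  Item 2: 0.8 * 0.2 = 0.16
  Item 3: 0.69 * 0.31 = 0.2139
  Item 4: 0.54 * 0.46 = 0.2484
  Item 5: 0.42 * 0.58 = 0.2436
  Item 6: 0.74 * 0.26 = 0.1924
  Item 7: 0.31 * 0.69 = 0.2139
Sum(p_i * q_i) = 0.2436 + 0.16 + 0.2139 + 0.2484 + 0.2436 + 0.1924 + 0.2139 = 1.5158
KR-20 = (k/(k-1)) * (1 - Sum(p_i*q_i) / Var_total)
= (7/6) * (1 - 1.5158/3.66)
= 1.1667 * 0.5858
KR-20 = 0.6835

0.6835


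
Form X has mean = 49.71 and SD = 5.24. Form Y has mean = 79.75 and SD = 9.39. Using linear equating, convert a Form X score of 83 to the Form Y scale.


slope = SD_Y / SD_X = 9.39 / 5.24 ~ 1.792
intercept = mean_Y - slope * mean_X = 79.75 - (9.39 / 5.24) * 49.71 ~ -9.3296
Y = slope * X + intercept. To avoid rounding drift from the rounded slope/intercept, evaluate the equivalent form Y = mean_Y + SD_Y * (X - mean_X) / SD_X at full precision:
Y = 79.75 + 9.39 * (83 - 49.71) / 5.24
Y = 79.75 + 9.39 * 33.29 / 5.24
Y = 79.75 + 312.5931 / 5.24
Y = 79.75 + 59.6552
Y = 139.4052

139.4052


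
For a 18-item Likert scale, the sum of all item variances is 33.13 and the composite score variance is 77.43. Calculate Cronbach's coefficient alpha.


alpha = (k/(k-1)) * (1 - sum(si^2)/s_total^2)
= (18/17) * (1 - 33.13/77.43)
alpha = 0.6058

0.6058


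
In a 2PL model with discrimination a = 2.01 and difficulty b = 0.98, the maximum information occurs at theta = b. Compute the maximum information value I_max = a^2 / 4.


For 2PL, max info at theta = b = 0.98
I_max = a^2 / 4 = 2.01^2 / 4
= 4.0401 / 4
I_max = 1.01

1.01


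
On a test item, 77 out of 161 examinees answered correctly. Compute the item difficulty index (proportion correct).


Item difficulty p = number correct / total examinees
p = 77 / 161
p = 0.4783

0.4783


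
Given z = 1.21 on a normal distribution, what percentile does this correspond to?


CDF(z) = 0.5 * (1 + erf(z/sqrt(2)))
erf(0.8556) = 0.7737
CDF = 0.8869
Percentile rank = 0.8869 * 100 = 88.69

88.69


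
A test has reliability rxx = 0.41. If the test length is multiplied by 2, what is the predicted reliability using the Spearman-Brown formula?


r_new = (n * rxx) / (1 + (n-1) * rxx)
r_new = (2 * 0.41) / (1 + 1 * 0.41)
r_new = 0.82 / 1.41
r_new = 0.5816

0.5816


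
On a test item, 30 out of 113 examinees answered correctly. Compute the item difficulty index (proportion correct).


Item difficulty p = number correct / total examinees
p = 30 / 113
p = 0.2655

0.2655


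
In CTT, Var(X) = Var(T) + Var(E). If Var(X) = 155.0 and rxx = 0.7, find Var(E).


var_true = rxx * var_obs = 0.7 * 155.0 = 108.5
var_error = var_obs - var_true
var_error = 155.0 - 108.5
var_error = 46.5

46.5


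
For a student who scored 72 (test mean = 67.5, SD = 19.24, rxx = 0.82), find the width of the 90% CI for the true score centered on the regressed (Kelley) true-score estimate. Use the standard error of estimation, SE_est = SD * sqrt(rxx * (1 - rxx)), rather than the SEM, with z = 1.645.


True score estimate = 0.82*72 + 0.18*67.5 = 71.19
SE_est = SD * sqrt(rxx * (1 - rxx)) = 19.24 * sqrt(0.82 * 0.18) = 19.24 * sqrt(0.1476) = 7.391767
CI = T_est +/- z * SE_est, so width = 2 * z * SE_est = 2 * 1.645 * 7.391767
Width = 24.3189

24.3189


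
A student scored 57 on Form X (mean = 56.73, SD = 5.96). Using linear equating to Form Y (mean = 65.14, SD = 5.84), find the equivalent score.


slope = SD_Y / SD_X = 5.84 / 5.96 ~ 0.9799
intercept = mean_Y - slope * mean_X = 65.14 - (5.84 / 5.96) * 56.73 ~ 9.5522
Y = slope * X + intercept. To avoid rounding drift from the rounded slope/intercept, evaluate the equivalent form Y = mean_Y + SD_Y * (X - mean_X) / SD_X at full precision:
Y = 65.14 + 5.84 * (57 - 56.73) / 5.96
Y = 65.14 + 5.84 * 0.27 / 5.96
Y = 65.14 + 1.5768 / 5.96
Y = 65.14 + 0.2646
Y = 65.4046

65.4046


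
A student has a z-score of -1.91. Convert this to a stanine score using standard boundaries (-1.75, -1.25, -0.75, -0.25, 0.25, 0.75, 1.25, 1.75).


Stanine boundaries: [-1.75, -1.25, -0.75, -0.25, 0.25, 0.75, 1.25, 1.75]
z = -1.91
Check each boundary:
  z < -1.75
  z < -1.25
  z < -0.75
  z < -0.25
  z < 0.25
  z < 0.75
  z < 1.25
  z < 1.75
Highest qualifying boundary gives stanine = 1

1


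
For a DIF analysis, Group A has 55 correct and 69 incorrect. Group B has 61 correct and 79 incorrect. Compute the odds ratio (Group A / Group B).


Odds_A = 55/69 = 0.7971
Odds_B = 61/79 = 0.7722
OR = Odds_A / Odds_B = 0.7971 / 0.7722
Exactly, OR = (55 * 79) / (69 * 61) = 4345 / 4209
OR = 1.0323

1.0323


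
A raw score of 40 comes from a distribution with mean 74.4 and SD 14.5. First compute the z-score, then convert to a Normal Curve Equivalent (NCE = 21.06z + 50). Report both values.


z = (X - mean) / SD = (40 - 74.4) / 14.5
z = -34.4 / 14.5
z = -2.3724
NCE = NCE = 21.06z + 50
Carry z at full precision (z = -34.4 / 14.5) into the conversion:
NCE = 21.06 * (-34.4 / 14.5) + 50 = -724.464 / 14.5 + 50
NCE = -49.963 + 50
NCE = 0.037

0.037


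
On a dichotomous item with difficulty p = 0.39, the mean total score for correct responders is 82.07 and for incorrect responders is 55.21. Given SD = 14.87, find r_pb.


q = 1 - p = 0.61
rpb = ((M1 - M0) / SD) * sqrt(p * q)
rpb = ((82.07 - 55.21) / 14.87) * sqrt(0.39 * 0.61)
rpb = 0.881

0.881


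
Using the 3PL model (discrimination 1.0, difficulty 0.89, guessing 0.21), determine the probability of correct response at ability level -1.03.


logit = 1.0*(-1.03 - 0.89) = -1.92
P* = 1/(1 + exp(--1.92)) = 0.1279
P = 0.21 + (1 - 0.21) * 0.1279
P = 0.311

0.311
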